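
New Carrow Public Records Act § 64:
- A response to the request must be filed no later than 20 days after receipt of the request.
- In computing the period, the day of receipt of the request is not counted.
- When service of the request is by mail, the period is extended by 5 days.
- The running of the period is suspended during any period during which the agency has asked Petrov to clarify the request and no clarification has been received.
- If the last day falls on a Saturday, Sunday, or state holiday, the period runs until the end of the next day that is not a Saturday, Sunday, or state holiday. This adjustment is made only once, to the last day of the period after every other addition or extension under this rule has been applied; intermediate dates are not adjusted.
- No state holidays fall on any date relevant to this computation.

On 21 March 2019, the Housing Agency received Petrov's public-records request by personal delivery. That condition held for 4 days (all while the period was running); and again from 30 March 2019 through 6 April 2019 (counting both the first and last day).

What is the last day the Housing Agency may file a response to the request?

20 days after 21 March 2019 is April 10, 2019.
Service was not by mail, so no mail extension applies.
Tolling adds 4 days: April 10, 2019 + 4 days = April 14, 2019.
From March 30, 2019 through April 6, 2019 inclusive is 8 days; tolling adds 8 days: April 14, 2019 + 8 days = April 22, 2019.
April 22, 2019 is a Monday and not a state holiday, so no extension applies.

April 22, 2019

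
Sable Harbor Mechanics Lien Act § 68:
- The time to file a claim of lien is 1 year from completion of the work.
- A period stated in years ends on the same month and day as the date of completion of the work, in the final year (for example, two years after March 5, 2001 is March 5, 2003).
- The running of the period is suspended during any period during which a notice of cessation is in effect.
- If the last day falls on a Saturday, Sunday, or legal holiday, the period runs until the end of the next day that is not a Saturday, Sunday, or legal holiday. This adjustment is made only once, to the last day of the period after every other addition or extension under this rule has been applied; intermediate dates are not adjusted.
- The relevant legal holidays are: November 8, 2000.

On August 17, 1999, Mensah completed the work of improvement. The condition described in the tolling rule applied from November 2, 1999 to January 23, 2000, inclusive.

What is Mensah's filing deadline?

November 9, 2000

1 year after August 17, 1999 is August 17, 2000.
From November 2, 1999 through January 23, 2000 inclusive is 83 days; tolling adds 83 days: August 17, 2000 + 83 days = November 8, 2000.
November 8, 2000 is a listed holiday. The next qualifying day is November 9, 2000.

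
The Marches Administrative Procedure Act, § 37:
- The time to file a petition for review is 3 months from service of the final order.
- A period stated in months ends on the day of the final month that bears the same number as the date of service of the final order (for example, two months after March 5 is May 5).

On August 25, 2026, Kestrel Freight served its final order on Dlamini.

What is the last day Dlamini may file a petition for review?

November 25, 2026

3 months after August 25, 2026 is November 25, 2026.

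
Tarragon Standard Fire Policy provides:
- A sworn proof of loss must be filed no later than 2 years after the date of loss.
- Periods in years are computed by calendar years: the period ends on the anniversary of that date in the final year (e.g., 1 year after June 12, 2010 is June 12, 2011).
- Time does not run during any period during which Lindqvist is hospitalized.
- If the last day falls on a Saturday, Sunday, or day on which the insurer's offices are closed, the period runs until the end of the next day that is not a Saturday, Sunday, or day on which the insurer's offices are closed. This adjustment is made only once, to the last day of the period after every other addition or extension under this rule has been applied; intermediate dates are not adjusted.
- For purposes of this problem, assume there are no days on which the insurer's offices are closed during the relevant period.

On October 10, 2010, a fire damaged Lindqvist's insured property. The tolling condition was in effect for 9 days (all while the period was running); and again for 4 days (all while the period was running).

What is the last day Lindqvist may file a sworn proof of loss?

October 23, 2012

2 years after October 10, 2010 is October 10, 2012.
Tolling adds 9 days: October 10, 2012 + 9 days = October 19, 2012.
Tolling adds 4 days: October 19, 2012 + 4 days = October 23, 2012.
October 23, 2012 is a Tuesday and not a day on which the insurer's offices are closed, so no extension applies.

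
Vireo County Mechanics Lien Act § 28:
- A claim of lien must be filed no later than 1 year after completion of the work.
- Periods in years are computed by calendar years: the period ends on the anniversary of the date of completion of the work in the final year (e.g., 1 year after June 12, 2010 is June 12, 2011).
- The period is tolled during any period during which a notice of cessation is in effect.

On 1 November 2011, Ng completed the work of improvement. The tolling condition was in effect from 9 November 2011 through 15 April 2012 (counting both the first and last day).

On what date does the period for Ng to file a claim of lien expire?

1 year after 1 November 2011 is November 1, 2012.
From November 9, 2011 through April 15, 2012 inclusive is 159 days; tolling adds 159 days: November 1, 2012 + 159 days = April 9, 2013.

April 9, 2013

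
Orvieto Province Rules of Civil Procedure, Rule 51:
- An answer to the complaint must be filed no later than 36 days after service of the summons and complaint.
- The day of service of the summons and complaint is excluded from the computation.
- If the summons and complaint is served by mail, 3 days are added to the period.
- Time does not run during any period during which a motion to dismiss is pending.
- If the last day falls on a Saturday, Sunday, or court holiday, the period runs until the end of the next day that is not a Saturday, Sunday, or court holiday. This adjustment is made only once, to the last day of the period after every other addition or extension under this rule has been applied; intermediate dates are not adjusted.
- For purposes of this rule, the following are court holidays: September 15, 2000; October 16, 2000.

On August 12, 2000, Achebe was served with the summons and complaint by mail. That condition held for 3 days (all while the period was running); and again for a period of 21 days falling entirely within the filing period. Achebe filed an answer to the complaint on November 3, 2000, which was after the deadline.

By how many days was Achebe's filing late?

17 days

36 days after August 12, 2000 is September 17, 2000.
Service was by mail, adding 3 days: September 17, 2000 + 3 days = September 20, 2000.
Tolling adds 3 days: September 20, 2000 + 3 days = September 23, 2000.
Tolling adds 21 days: September 23, 2000 + 21 days = October 14, 2000.
October 14, 2000 is Saturday; October 15, 2000 is Sunday; October 16, 2000 is a listed holiday. The next qualifying day is October 17, 2000.
The deadline is October 17, 2000; from October 17, 2000 to November 3, 2000 is 17 days.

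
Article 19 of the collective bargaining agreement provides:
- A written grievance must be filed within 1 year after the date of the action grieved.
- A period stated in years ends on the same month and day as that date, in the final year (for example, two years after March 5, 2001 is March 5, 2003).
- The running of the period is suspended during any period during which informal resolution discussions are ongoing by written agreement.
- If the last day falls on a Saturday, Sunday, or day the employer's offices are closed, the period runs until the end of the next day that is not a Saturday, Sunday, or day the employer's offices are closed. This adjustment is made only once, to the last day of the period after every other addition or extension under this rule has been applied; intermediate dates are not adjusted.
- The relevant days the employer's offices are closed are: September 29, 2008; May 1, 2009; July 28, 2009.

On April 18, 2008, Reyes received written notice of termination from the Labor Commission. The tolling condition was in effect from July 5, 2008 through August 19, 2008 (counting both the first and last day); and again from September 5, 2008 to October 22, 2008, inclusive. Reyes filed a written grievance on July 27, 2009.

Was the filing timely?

1 year after April 18, 2008 is April 18, 2009.
From July 5, 2008 through August 19, 2008 inclusive is 46 days; tolling adds 46 days: April 18, 2009 + 46 days = June 3, 2009.
From September 5, 2008 through October 22, 2008 inclusive is 48 days; tolling adds 48 days: June 3, 2009 + 48 days = July 21, 2009.
July 21, 2009 is a Tuesday and not a day the employer's offices are closed, so no extension applies.
The deadline is July 21, 2009; the filing on July 27, 2009 is after that date.

No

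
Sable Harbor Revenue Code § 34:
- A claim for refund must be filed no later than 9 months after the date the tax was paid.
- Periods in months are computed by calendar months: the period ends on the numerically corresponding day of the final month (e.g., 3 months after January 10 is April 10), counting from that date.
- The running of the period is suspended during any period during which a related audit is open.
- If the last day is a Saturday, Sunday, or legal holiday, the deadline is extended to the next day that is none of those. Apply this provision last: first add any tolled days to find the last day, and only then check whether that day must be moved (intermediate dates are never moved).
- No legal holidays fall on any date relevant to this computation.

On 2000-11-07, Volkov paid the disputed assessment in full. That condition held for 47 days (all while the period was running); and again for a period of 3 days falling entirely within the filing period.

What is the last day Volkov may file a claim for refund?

September 26, 2001

9 months after 2000-11-07 is August 7, 2001.
Tolling adds 47 days: August 7, 2001 + 47 days = September 23, 2001.
Tolling adds 3 days: September 23, 2001 + 3 days = September 26, 2001.
September 26, 2001 is a Wednesday and not a legal holiday, so no extension applies.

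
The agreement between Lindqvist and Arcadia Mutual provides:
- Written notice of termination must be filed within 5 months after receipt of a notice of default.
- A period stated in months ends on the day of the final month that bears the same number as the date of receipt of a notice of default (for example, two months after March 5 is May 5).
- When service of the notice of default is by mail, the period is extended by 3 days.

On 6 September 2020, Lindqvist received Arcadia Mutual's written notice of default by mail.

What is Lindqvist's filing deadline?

February 9, 2021

5 months after 6 September 2020 is February 6, 2021.
Service was by mail, adding 3 days: February 6, 2021 + 3 days = February 9, 2021.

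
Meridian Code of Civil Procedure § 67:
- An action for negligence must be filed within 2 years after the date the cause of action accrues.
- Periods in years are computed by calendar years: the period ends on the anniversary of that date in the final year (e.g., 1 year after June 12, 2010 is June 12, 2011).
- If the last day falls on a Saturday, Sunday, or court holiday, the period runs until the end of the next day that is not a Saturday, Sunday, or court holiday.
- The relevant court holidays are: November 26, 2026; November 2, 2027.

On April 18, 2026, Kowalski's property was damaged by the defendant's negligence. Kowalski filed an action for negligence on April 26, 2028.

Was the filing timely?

2 years after April 18, 2026 is April 18, 2028.
April 18, 2028 is a Tuesday and not a court holiday, so no extension applies.
The deadline is April 18, 2028; the filing on April 26, 2028 is after that date.

No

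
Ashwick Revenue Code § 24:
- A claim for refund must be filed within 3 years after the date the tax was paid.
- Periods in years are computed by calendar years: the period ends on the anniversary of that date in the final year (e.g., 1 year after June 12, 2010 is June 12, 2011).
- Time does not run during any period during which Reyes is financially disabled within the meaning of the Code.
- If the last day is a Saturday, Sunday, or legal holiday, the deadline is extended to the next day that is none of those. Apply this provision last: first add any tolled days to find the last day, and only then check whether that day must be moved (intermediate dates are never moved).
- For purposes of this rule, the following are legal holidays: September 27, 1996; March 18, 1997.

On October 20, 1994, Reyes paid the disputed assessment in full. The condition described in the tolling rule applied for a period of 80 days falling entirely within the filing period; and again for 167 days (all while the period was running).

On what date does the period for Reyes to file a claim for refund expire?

June 24, 1998

3 years after October 20, 1994 is October 20, 1997.
Tolling adds 80 days: October 20, 1997 + 80 days = January 8, 1998.
Tolling adds 167 days: January 8, 1998 + 167 days = June 24, 1998.
June 24, 1998 is a Wednesday and not a legal holiday, so no extension applies.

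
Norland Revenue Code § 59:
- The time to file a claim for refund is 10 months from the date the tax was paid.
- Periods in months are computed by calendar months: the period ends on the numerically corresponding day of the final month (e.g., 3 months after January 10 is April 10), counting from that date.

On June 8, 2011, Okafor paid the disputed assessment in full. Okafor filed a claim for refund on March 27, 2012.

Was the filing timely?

10 months after June 8, 2011 is April 8, 2012.
The deadline is April 8, 2012; the filing on March 27, 2012 is on or before that date.

Yes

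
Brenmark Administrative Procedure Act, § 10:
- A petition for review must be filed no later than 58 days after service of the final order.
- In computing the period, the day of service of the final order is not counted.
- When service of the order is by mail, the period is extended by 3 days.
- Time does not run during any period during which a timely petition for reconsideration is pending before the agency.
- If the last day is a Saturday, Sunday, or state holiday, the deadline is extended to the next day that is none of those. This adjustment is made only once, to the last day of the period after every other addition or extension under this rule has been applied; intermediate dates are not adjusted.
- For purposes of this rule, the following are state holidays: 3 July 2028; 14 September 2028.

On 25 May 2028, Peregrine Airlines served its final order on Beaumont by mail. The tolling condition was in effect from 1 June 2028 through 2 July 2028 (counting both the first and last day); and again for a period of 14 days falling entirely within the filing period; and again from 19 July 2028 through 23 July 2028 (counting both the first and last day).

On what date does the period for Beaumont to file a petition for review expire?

September 15, 2028

58 days after 25 May 2028 is July 22, 2028.
Service was by mail, adding 3 days: July 22, 2028 + 3 days = July 25, 2028.
From June 1, 2028 through July 2, 2028 inclusive is 32 days; tolling adds 32 days: July 25, 2028 + 32 days = August 26, 2028.
Tolling adds 14 days: August 26, 2028 + 14 days = September 9, 2028.
From July 19, 2028 through July 23, 2028 inclusive is 5 days; tolling adds 5 days: September 9, 2028 + 5 days = September 14, 2028.
September 14, 2028 is a listed holiday. The next qualifying day is September 15, 2028.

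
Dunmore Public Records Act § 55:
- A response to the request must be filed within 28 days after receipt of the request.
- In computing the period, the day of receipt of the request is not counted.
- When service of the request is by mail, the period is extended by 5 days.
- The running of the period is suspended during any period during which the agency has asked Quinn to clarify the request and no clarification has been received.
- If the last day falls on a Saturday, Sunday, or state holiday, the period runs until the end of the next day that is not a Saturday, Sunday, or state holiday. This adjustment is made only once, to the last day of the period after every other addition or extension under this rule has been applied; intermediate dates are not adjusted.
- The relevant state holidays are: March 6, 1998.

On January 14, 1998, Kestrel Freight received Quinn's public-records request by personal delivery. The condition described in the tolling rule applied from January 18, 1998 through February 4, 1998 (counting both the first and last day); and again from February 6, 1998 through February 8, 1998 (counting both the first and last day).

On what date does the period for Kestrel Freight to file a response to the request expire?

28 days after January 14, 1998 is February 11, 1998.
Service was not by mail, so no mail extension applies.
From January 18, 1998 through February 4, 1998 inclusive is 18 days; tolling adds 18 days: February 11, 1998 + 18 days = March 1, 1998.
From February 6, 1998 through February 8, 1998 inclusive is 3 days; tolling adds 3 days: March 1, 1998 + 3 days = March 4, 1998.
March 4, 1998 is a Wednesday and not a state holiday, so no extension applies.

March 4, 1998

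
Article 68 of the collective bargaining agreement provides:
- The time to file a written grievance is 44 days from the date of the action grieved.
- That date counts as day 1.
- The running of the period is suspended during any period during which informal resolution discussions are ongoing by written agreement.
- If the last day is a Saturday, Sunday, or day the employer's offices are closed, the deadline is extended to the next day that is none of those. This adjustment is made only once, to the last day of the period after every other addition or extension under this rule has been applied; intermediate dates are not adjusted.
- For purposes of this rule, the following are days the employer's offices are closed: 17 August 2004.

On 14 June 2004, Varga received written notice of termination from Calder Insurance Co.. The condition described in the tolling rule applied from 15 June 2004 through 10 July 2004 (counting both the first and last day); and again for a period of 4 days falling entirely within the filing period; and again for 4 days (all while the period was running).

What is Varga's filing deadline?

August 30, 2004

Counting 14 June 2004 as day 1, day 44 is July 27, 2004.
From June 15, 2004 through July 10, 2004 inclusive is 26 days; tolling adds 26 days: July 27, 2004 + 26 days = August 22, 2004.
Tolling adds 4 days: August 22, 2004 + 4 days = August 26, 2004.
Tolling adds 4 days: August 26, 2004 + 4 days = August 30, 2004.
August 30, 2004 is a Monday and not a day the employer's offices are closed, so no extension applies.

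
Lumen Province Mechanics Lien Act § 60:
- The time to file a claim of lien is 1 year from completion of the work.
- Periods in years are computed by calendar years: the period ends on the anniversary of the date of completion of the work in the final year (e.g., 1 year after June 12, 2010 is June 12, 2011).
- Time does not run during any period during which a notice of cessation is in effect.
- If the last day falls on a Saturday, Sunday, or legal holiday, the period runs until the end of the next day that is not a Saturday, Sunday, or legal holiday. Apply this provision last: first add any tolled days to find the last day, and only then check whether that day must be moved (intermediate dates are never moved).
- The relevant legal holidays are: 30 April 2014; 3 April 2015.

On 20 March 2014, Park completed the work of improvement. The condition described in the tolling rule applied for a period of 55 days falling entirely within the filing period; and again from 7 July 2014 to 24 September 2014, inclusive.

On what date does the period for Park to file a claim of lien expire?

August 3, 2015

1 year after 20 March 2014 is March 20, 2015.
Tolling adds 55 days: March 20, 2015 + 55 days = May 14, 2015.
From July 7, 2014 through September 24, 2014 inclusive is 80 days; tolling adds 80 days: May 14, 2015 + 80 days = August 2, 2015.
August 2, 2015 is Sunday. The next qualifying day is August 3, 2015.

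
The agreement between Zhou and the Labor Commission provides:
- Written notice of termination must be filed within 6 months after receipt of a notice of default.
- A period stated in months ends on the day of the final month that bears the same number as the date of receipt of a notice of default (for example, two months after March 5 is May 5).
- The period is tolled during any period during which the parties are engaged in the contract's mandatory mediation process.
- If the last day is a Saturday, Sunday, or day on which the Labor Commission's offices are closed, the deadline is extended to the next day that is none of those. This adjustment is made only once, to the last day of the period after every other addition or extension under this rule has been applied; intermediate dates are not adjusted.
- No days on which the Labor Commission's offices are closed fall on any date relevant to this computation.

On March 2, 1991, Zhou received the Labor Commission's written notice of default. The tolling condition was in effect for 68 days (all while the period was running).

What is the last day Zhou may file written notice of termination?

6 months after March 2, 1991 is September 2, 1991.
Tolling adds 68 days: September 2, 1991 + 68 days = November 9, 1991.
November 9, 1991 is Saturday; November 10, 1991 is Sunday. The next qualifying day is November 11, 1991.

November 11, 1991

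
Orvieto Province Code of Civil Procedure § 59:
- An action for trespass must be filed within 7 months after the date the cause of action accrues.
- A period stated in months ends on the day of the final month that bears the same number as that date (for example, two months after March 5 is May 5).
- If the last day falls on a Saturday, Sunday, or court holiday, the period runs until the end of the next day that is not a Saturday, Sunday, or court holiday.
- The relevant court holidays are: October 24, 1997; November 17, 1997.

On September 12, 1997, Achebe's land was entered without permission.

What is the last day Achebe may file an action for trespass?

7 months after September 12, 1997 is April 12, 1998.
April 12, 1998 is Sunday. The next qualifying day is April 13, 1998.

April 13, 1998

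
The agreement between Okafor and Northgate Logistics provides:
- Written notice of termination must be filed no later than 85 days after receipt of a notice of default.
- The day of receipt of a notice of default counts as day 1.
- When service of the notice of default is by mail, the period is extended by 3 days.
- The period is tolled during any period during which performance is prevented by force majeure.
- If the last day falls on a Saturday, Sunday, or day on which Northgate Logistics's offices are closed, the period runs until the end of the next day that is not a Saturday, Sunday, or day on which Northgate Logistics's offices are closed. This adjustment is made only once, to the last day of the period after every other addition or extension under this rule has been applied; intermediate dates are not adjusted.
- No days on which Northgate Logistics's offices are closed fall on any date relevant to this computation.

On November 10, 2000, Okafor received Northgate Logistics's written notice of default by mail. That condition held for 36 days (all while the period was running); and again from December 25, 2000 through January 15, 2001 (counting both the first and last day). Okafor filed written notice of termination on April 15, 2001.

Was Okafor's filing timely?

Counting November 10, 2000 as day 1, day 85 is February 2, 2001.
Service was by mail, adding 3 days: February 2, 2001 + 3 days = February 5, 2001.
Tolling adds 36 days: February 5, 2001 + 36 days = March 13, 2001.
From December 25, 2000 through January 15, 2001 inclusive is 22 days; tolling adds 22 days: March 13, 2001 + 22 days = April 4, 2001.
April 4, 2001 is a Wednesday and not a day on which Northgate Logistics's offices are closed, so no extension applies.
The deadline is April 4, 2001; the filing on April 15, 2001 is after that date.

No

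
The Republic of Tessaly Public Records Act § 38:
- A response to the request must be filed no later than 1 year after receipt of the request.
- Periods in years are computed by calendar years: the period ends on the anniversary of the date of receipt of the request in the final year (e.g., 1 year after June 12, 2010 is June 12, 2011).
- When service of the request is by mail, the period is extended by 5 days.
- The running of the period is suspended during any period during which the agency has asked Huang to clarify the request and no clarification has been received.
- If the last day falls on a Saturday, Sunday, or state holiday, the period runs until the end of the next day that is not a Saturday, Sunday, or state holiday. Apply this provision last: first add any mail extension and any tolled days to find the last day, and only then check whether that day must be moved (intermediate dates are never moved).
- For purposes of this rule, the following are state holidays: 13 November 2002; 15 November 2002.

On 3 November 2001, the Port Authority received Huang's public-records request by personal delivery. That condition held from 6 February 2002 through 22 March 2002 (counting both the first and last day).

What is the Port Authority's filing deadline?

December 18, 2002

1 year after 3 November 2001 is November 3, 2002.
Service was not by mail, so no mail extension applies.
From February 6, 2002 through March 22, 2002 inclusive is 45 days; tolling adds 45 days: November 3, 2002 + 45 days = December 18, 2002.
December 18, 2002 is a Wednesday and not a state holiday, so no extension applies.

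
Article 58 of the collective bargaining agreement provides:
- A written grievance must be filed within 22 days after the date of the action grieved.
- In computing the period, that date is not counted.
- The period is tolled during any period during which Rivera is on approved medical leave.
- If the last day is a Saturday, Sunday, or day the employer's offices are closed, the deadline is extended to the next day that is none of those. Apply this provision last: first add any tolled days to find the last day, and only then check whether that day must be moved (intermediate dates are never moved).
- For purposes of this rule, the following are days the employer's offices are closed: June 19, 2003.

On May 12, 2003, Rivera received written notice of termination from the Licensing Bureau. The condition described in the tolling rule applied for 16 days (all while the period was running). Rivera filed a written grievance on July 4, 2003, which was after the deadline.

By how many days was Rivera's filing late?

14 days

22 days after May 12, 2003 is June 3, 2003.
Tolling adds 16 days: June 3, 2003 + 16 days = June 19, 2003.
June 19, 2003 is a listed holiday. The next qualifying day is June 20, 2003.
The deadline is June 20, 2003; from June 20, 2003 to July 4, 2003 is 14 days.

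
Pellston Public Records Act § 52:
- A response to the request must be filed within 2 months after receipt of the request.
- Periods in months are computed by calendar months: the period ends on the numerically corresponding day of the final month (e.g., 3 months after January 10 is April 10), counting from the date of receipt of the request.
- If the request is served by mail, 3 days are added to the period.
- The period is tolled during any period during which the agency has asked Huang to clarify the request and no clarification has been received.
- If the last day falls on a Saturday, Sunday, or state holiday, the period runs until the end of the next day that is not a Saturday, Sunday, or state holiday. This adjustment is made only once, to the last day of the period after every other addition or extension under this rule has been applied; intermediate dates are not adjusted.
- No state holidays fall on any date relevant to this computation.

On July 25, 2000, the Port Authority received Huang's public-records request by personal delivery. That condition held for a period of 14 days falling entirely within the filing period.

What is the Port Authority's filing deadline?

October 9, 2000

2 months after July 25, 2000 is September 25, 2000.
Service was not by mail, so no mail extension applies.
Tolling adds 14 days: September 25, 2000 + 14 days = October 9, 2000.
October 9, 2000 is a Monday and not a state holiday, so no extension applies.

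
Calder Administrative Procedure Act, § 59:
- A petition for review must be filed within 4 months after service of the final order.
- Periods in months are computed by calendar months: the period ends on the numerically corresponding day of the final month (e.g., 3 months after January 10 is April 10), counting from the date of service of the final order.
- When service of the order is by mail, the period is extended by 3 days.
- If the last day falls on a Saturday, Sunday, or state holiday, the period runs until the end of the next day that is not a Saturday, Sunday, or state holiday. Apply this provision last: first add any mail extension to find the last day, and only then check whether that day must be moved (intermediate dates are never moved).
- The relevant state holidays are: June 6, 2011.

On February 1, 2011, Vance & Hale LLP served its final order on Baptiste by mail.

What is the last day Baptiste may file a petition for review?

4 months after February 1, 2011 is June 1, 2011.
Service was by mail, adding 3 days: June 1, 2011 + 3 days = June 4, 2011.
June 4, 2011 is Saturday; June 5, 2011 is Sunday; June 6, 2011 is a listed holiday. The next qualifying day is June 7, 2011.

June 7, 2011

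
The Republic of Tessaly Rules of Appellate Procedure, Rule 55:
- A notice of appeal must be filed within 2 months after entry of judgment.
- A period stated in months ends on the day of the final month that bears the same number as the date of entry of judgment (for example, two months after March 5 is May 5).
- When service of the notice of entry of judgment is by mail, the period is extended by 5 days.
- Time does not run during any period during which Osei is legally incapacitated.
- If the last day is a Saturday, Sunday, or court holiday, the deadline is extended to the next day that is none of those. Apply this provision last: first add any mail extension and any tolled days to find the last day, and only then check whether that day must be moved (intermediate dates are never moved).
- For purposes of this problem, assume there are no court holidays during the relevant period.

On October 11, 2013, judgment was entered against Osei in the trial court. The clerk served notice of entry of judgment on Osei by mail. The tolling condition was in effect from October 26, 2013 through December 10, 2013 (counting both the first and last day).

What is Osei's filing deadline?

2 months after October 11, 2013 is December 11, 2013.
Service was by mail, adding 5 days: December 11, 2013 + 5 days = December 16, 2013.
From October 26, 2013 through December 10, 2013 inclusive is 46 days; tolling adds 46 days: December 16, 2013 + 46 days = January 31, 2014.
January 31, 2014 is a Friday and not a court holiday, so no extension applies.

January 31, 2014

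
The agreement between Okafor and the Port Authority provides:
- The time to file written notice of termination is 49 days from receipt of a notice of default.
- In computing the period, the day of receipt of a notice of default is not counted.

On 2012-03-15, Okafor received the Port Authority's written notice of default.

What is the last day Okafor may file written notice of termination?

May 3, 2012

49 days after 2012-03-15 is May 3, 2012.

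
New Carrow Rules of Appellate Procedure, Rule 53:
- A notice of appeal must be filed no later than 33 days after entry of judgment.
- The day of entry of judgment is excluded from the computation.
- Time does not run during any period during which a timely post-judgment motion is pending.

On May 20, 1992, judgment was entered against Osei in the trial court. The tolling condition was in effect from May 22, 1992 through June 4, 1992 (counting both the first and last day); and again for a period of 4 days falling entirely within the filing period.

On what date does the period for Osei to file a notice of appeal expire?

33 days after May 20, 1992 is June 22, 1992.
From May 22, 1992 through June 4, 1992 inclusive is 14 days; tolling adds 14 days: June 22, 1992 + 14 days = July 6, 1992.
Tolling adds 4 days: July 6, 1992 + 4 days = July 10, 1992.

July 10, 1992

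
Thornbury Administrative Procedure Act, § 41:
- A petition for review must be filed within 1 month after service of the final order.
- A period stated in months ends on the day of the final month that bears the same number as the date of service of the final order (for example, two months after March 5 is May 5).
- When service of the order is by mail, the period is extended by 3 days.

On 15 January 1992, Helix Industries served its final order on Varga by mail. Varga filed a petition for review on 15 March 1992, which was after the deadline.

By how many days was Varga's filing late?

26 days

1 month after 15 January 1992 is February 15, 1992.
Service was by mail, adding 3 days: February 15, 1992 + 3 days = February 18, 1992.
The deadline is February 18, 1992; from February 18, 1992 to March 15, 1992 is 26 days.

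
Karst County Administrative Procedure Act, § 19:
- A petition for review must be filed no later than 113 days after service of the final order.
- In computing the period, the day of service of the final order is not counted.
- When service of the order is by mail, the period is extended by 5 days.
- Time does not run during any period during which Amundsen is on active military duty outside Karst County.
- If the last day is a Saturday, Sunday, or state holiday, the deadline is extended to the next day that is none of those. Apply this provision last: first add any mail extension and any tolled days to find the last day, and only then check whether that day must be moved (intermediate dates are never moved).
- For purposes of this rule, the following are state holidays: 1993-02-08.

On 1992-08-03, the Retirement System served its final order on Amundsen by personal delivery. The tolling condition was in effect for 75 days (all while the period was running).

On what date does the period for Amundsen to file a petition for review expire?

February 9, 1993

113 days after 1992-08-03 is November 24, 1992.
Service was not by mail, so no mail extension applies.
Tolling adds 75 days: November 24, 1992 + 75 days = February 7, 1993.
February 7, 1993 is Sunday; February 8, 1993 is a listed holiday. The next qualifying day is February 9, 1993.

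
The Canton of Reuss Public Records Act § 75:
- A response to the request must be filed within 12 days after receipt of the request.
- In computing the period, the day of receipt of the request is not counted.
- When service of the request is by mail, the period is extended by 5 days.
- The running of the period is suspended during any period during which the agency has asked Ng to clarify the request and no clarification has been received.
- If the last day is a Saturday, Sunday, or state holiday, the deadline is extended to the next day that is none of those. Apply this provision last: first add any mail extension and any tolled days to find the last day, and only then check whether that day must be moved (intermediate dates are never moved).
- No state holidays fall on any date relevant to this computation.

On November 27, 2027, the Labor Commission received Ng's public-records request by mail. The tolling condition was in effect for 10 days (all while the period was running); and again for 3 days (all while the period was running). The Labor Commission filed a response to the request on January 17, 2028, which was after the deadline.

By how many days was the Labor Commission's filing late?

12 days after November 27, 2027 is December 9, 2027.
Service was by mail, adding 5 days: December 9, 2027 + 5 days = December 14, 2027.
Tolling adds 10 days: December 14, 2027 + 10 days = December 24, 2027.
Tolling adds 3 days: December 24, 2027 + 3 days = December 27, 2027.
December 27, 2027 is a Monday and not a state holiday, so no extension applies.
The deadline is December 27, 2027; from December 27, 2027 to January 17, 2028 is 21 days.

21 days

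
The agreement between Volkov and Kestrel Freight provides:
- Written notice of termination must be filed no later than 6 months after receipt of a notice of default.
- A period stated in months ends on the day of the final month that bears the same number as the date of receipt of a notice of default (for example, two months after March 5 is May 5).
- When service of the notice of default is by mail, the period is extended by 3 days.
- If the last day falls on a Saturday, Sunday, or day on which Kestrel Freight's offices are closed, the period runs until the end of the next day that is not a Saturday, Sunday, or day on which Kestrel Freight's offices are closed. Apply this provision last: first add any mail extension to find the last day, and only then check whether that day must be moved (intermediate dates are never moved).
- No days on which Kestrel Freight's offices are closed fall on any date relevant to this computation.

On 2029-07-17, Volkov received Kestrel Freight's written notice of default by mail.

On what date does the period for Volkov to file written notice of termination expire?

January 21, 2030

6 months after 2029-07-17 is January 17, 2030.
Service was by mail, adding 3 days: January 17, 2030 + 3 days = January 20, 2030.
January 20, 2030 is Sunday. The next qualifying day is January 21, 2030.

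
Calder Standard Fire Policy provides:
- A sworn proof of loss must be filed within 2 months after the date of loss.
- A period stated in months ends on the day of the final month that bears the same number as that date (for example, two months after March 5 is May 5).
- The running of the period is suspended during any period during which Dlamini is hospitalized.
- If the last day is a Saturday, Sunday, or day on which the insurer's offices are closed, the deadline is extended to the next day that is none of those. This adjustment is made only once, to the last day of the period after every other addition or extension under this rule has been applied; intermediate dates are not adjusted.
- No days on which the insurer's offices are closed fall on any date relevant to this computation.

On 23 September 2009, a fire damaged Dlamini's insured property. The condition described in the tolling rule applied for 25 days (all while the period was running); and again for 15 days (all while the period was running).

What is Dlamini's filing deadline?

2 months after 23 September 2009 is November 23, 2009.
Tolling adds 25 days: November 23, 2009 + 25 days = December 18, 2009.
Tolling adds 15 days: December 18, 2009 + 15 days = January 2, 2010.
January 2, 2010 is Saturday; January 3, 2010 is Sunday. The next qualifying day is January 4, 2010.

January 4, 2010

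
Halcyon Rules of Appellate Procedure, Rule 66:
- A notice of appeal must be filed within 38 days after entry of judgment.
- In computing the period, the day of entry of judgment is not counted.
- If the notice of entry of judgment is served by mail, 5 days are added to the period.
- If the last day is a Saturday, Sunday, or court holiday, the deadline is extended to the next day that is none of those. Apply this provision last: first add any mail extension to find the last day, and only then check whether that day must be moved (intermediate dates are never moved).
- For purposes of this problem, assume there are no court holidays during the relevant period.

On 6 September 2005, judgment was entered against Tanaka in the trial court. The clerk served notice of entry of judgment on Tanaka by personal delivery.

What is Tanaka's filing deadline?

38 days after 6 September 2005 is October 14, 2005.
Service was not by mail, so no mail extension applies.
October 14, 2005 is a Friday and not a court holiday, so no extension applies.

October 14, 2005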